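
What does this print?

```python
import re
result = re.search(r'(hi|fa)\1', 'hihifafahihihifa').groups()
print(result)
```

('hi',)

The backreference `\1` re-matches whatever the first group consumed, character for character.
`re.search` tries every starting position until one works.
The match spans [0:4] → 'hihi'.
Captured: group 1 = 'hi'.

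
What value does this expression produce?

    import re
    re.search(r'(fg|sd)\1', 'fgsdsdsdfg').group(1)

'sd'

The backreference `\1` re-matches whatever the first group consumed, character for character.
`re.search` scans for the first position where the pattern succeeds.
The match spans [2:6] → 'sdsd'.
Captured: group 1 = 'sd'.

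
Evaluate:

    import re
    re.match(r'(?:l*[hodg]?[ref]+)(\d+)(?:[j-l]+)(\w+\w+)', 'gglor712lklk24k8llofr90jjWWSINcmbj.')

None

`re.match` won't scan ahead — the pattern has to work from the very first character.
Here position 0 doesn't satisfy it, so the call returns None.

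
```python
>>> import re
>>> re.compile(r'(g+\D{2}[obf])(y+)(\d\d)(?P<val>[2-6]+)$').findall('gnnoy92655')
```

The pattern matches one or more of a literal 'g', then exactly 2 of a non-digit, then one of [obf] (captured); then one or more of a literal 'y' (captured); then a digit, then a digit (captured); then one or more of a character in [2-6] (captured as 'val'); then anchored at the end.
`findall` packs the 4 group values into a tuple for every match.

[('gnno', 'y', '92', '655')]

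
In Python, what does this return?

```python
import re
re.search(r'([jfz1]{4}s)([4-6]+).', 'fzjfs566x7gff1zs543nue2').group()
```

Pattern: exactly 4 of one of [jfz1], then the literal 's' (captured); then one or more of a character in [4-6] (captured); then any character.
Unlike `match`, `search` isn't anchored — it looks for the pattern anywhere in the string.
The match spans [0:9] → 'fzjfs566x'.
Captured: group 1 = 'fzjfs', group 2 = '566'.

'fzjfs566x'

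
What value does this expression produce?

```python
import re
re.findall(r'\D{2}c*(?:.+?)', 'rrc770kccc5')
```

['rrc7', 'kccc5']

Lazy quantifiers expand one character at a time until the remainder of the pattern can match.
Since nothing is captured, `findall` lists the 2 matched substrings directly.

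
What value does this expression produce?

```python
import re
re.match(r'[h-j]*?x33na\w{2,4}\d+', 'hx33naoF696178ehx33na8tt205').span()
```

(0, 14)

Pattern: zero or more of a character in [h-j] (lazy), then the literal 'x33', then the literal 'na'; then 2 to 4 of a word character, then one or more of a digit.
`match` is anchored at position 0; if the pattern doesn't fit there, it returns None.
The match spans [0:14] → 'hx33naoF696178'.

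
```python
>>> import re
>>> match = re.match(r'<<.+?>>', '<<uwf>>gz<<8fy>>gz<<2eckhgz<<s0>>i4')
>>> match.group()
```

'<<uwf>>'

The `?` after the quantifier makes it lazy — it takes as little as possible before letting the rest of the pattern try.
With `match`, the pattern is implicitly anchored at the beginning.
The match spans [0:7] → '<<uwf>>'.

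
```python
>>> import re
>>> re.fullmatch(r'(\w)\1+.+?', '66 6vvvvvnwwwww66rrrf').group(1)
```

'6'

`\1` has to match the exact text group 1 already captured.
For `fullmatch`, every character of the input must be accounted for by the pattern.
The match spans [0:21] → '66 6vvvvvnwwwww66rrrf'.
Captured: group 1 = '6'.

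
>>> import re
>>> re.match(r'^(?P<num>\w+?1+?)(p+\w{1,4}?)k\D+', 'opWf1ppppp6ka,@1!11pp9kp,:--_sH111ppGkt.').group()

'opWf1ppppp6ka,@'

The pattern matches anchored at the start of the string; then one or more of a word character (lazy), then one or more of a literal '1' (lazy) (captured as 'num'); then one or more of a literal 'p', then 1 to 4 of a word character (lazy) (captured); then a literal 'k', then one or more of a non-digit.
`re.match` won't scan ahead — the pattern has to work from the very first character.
The match spans [0:15] → 'opWf1ppppp6ka,@'.
Captured: group 1 = 'opWf1', group 2 = 'ppppp6'.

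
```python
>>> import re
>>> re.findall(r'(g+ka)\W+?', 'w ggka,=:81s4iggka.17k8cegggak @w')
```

The pattern matches one or more of a literal 'g', then the literal 'ka' (captured); then one or more of a non-word character (lazy).
Matches: at [2:7] match 'ggka,', group 1 = 'ggka'; at [14:19] match 'ggka.', group 1 = 'ggka'.
With a single group, `findall` returns only what that group captured — 2 items.

['ggka', 'ggka']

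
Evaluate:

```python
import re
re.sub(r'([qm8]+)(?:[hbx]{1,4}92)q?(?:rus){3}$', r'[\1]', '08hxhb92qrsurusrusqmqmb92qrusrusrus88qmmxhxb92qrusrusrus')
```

Pattern: one or more of one of [qm8] (captured); then 1 to 4 of one of [hbx], then the literal '92' (non-capturing group); then optionally the literal 'q', then the literal 'rus' repeated 3 times; then anchored at the end.
Each match is replaced using the text its own group 1 captured.

'08hxhb92qrsurusrusqmqmb92qrusrusrus[88qmm]'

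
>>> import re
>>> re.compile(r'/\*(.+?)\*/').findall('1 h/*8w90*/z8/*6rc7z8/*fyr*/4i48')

['8w90', '6rc7z8/*fyr']

A non-greedy quantifier consumes as few characters as it can — just enough that the remainder of the pattern still matches from where it stops; whatever follows it matches normally.
Because there's exactly one group, `findall` drops the full match and keeps group 1 from each hit.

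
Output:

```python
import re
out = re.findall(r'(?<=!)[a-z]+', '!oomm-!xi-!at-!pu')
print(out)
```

The positive lookaround only admits positions where the adjacent text matches; those characters stay outside the span.
With no groups in the pattern, `findall` gives back each whole match — 4 here.

['oomm', 'xi', 'at', 'pu']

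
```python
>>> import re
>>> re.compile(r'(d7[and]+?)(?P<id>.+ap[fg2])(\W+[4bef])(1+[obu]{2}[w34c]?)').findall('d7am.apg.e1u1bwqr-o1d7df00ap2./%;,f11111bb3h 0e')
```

[('d7a', 'm.apg.e1u1bwqr-o1d7df00ap2', './%;,f', '11111bb3')]

The pattern matches the literal 'd7', then one or more of one of [and] (lazy) (captured); then one or more of any character, then the literal 'ap', then one of [fg2] (captured as 'id'); then one or more of a non-word character, then one of [4bef] (captured); then one or more of a literal '1', then exactly 2 of one of [obu], then optionally one of [w34c] (captured).
`findall` packs the 4 group values into a tuple for every match.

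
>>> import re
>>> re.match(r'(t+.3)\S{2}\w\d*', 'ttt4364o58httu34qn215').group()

The pattern matches one or more of the literal 't', then any character, then the literal '3' (captured); then exactly 2 of a non-whitespace character, then a word character, then zero or more of a digit.
`re.match` won't scan ahead — the pattern has to work from the very first character.
The match spans [0:10] → 'ttt4364o58'.
Captured: group 1 = 'ttt43'.

'ttt4364o58'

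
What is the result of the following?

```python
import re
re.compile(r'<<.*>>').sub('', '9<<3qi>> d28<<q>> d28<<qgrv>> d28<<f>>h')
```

'9h'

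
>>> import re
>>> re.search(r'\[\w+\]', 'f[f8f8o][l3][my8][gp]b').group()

The match spans [1:8] → '[f8f8o]'.

'[f8f8o]'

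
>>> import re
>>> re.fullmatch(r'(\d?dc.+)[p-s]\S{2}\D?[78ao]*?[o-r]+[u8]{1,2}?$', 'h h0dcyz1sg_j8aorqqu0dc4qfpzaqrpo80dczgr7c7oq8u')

This matches optionally a digit, then the literal 'dc', then one or more of any character (captured); then a character in [p-s], then exactly 2 of a non-whitespace character, then optionally a non-digit; then zero or more of one of [78ao] (lazy), then one or more of a character in [o-r], then 1 to 2 of one of [u8] (lazy); then anchored at the end.
`fullmatch` succeeds only if the pattern covers the string from start to end.
Here there's no way to consume every character, so the call returns None.

None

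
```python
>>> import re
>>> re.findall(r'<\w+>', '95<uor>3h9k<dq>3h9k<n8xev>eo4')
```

['<uor>', '<dq>', '<n8xev>']

Walking the string: at [2:7] → '<uor>'; at [11:15] → '<dq>'; at [19:26] → '<n8xev>'.
With no groups in the pattern, `findall` gives back each whole match — 3 here.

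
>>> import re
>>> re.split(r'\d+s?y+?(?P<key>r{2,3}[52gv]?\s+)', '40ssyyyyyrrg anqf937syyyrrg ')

This matches one or more of a digit, then optionally the literal 's', then one or more of a literal 'y' (lazy); then 2 to 3 of the literal 'r', then optionally one of [52gv], then one or more of whitespace (captured as 'key').
Matches to split on: at [17:28] → '937syyyrrg '.
`re.split` interleaves the captured-group text with the surrounding fragments.

['40ssyyyyyrrg anqf', 'rrg ', '']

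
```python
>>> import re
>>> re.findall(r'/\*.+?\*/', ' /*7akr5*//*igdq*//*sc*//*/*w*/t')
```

['/*7akr5*/', '/*igdq*/', '/*sc*/', '/*/*w*/']

A non-greedy quantifier consumes as few characters as it can — just enough that the remainder of the pattern still matches from where it stops; whatever follows it matches normally.
Scanning left to right: at [1:10] → '/*7akr5*/'; at [10:18] → '/*igdq*/'; at [18:24] → '/*sc*/'; at [24:31] → '/*/*w*/'.
No capturing groups, so `findall` returns the 4 full match strings.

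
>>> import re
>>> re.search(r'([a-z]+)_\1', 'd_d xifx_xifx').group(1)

'd'

The match spans [0:3] → 'd_d'.
Captured: group 1 = 'd'.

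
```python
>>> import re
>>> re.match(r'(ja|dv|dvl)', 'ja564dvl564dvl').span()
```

(0, 2)

`re.match` only tries the pattern at the start of the string.
The match spans [0:2] → 'ja'.
Captured: group 1 = 'ja'.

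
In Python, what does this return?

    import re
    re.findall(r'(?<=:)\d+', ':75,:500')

['75', '500']

The `(?=…)`/`(?<=…)` assertion just peeks at neighbouring text; it doesn't advance the match position.
Matches: at [1:3] → '75'; at [5:8] → '500'.
With no groups in the pattern, `findall` gives back each whole match — 2 here.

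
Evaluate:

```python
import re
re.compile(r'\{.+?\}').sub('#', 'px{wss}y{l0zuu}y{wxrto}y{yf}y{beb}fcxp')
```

`sub` substitutes '#' at each match site.

'px#y#y#y#y#fcxp'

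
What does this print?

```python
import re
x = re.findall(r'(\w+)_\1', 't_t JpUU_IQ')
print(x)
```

['t']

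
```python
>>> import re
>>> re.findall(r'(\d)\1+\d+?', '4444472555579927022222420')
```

['4', '5', '9', '2']

The backreference `\1` re-matches whatever the first group consumed, character for character.
Matches: at [0:6] match '444447', group 1 = '4'; at [7:12] match '55557', group 1 = '5'; at [12:15] match '992', group 1 = '9'; at [17:23] match '222224', group 1 = '2'.
With a single group, `findall` returns only what that group captured — 4 items.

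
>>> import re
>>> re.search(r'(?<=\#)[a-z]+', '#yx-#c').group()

'yx'

The `(?=…)`/`(?<=…)` assertion just peeks at neighbouring text; it doesn't advance the match position.
`search` walks the string left to right and returns the first match it finds.
The match spans [1:3] → 'yx'.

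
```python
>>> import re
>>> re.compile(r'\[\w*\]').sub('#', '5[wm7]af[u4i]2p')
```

Matches: at [1:6] → '[wm7]'; at [8:13] → '[u4i]'.
Every occurrence is swapped for '#'.

'5#af#2p'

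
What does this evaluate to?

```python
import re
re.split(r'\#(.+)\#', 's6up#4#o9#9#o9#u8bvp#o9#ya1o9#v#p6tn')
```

Matches to split on: at [4:32] → '#4#o9#9#o9#u8bvp#o9#ya1o9#v#'.
Because the pattern has a capturing group, `split` also inserts each captured text between the pieces.

['s6up', '4#o9#9#o9#u8bvp#o9#ya1o9#v', 'p6tn']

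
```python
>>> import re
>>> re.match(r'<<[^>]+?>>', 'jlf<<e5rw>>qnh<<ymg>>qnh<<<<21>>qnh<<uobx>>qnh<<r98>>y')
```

None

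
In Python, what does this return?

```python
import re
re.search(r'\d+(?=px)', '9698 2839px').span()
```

(5, 9)

The lookaround is zero-width — it requires the adjacent text to match without consuming it, so the asserted text isn't part of the match.
`re.search` scans for the first position where the pattern succeeds.
The match spans [5:9] → '2839'.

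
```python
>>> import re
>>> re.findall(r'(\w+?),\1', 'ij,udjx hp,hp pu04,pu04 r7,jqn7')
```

['hp', 'pu04']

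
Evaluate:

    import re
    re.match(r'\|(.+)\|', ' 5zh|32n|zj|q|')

`match` is anchored at position 0; if the pattern doesn't fit there, it returns None.
Here the pattern fails at index 0, so the call returns None.

None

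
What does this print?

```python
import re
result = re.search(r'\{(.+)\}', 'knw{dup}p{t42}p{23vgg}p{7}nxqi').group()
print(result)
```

The match spans [3:26] → '{dup}p{t42}p{23vgg}p{7}'.

{dup}p{t42}p{23vgg}p{7}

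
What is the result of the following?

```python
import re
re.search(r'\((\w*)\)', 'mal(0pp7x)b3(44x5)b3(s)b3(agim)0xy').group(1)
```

'0pp7x'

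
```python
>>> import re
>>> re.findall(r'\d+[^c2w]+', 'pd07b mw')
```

['07b m']

The pattern matches one or more of a digit; then one or more of any character except [c2w].
No capturing groups, so `findall` returns the 1 full match string.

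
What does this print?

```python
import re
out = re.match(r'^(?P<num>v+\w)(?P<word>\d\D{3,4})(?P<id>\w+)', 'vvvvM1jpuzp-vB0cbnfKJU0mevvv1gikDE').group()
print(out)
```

The pattern matches anchored at the start of the string; then one or more of the literal 'v', then a word character (captured as 'num'); then a digit, then 3 to 4 of a non-digit (captured as 'word'); then one or more of a word character (captured as 'id').
`re.match` won't scan ahead — the pattern has to work from the very first character.
The match spans [0:11] → 'vvvvM1jpuzp'.
Captured: group 1 = 'vvvvM', group 2 = '1jpuz', group 3 = 'p'.

vvvvM1jpuzp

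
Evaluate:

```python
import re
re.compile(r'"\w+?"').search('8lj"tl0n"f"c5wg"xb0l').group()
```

'"tl0n"'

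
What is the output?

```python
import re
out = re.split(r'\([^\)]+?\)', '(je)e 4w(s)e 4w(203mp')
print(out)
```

['', 'e 4w', 'e 4w(203mp']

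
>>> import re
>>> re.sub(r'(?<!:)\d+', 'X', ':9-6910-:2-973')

The negative lookaround is zero-width — it rules out positions where the adjacent text would match, without consuming anything.
Matches: at [3:7] → '6910'; at [11:14] → '973'.
`sub` substitutes 'X' at each match site.

':9-X-:2-X'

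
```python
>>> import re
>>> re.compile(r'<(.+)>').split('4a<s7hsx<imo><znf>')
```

Matches to split on: at [2:18] → '<s7hsx<imo><znf>'.
`re.split` interleaves the captured-group text with the surrounding fragments.

['4a', 's7hsx<imo><znf', '']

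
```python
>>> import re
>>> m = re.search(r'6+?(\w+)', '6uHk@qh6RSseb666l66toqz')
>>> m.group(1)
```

The match spans [0:4] → '6uHk'.
Captured: group 1 = 'uHk'.

'uHk'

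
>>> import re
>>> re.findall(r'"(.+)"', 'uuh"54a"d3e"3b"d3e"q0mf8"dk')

['54a"d3e"3b"d3e"q0mf8']

Walking the string: at [3:25] match '"54a"d3e"3b"d3e"q0mf8"', group 1 = '54a"d3e"3b"d3e"q0mf8'.
Because there's exactly one group, `findall` drops the full match and keeps group 1 from the one hit.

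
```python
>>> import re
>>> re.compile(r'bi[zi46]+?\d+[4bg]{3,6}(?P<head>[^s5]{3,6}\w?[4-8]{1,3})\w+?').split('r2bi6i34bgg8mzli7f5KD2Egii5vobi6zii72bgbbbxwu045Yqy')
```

Pattern: the literal 'bi', then one or more of one of [zi46] (lazy), then one or more of a digit; then 3 to 6 of one of [4bg]; then 3 to 6 of any character except [s5], then optionally a word character, then 1 to 3 of a character in [4-8] (captured as 'head'); then one or more of a word character (lazy).
Matches to split on: at [2:20] → 'bi6i34bgg8mzli7f5K'; at [29:49] → 'bi6zii72bgbbbxwu045Y'.
`re.split` interleaves the captured-group text with the surrounding fragments.

['r2', '8mzli7f5', 'D2Egii5vo', 'xwu045', 'qy']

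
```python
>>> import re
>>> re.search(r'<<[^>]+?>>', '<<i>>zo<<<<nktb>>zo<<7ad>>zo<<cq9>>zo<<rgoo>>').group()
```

The match spans [0:5] → '<<i>>'.

'<<i>>'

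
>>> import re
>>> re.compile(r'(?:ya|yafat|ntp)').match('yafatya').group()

'ya'

`re.match` only tries the pattern at the start of the string.
The match spans [0:2] → 'ya'.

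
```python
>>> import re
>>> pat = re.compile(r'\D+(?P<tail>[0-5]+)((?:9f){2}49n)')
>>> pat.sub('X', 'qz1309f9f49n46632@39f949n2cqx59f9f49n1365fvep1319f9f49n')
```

'X46632@39f949n2X1365X'

This matches one or more of a non-digit; then one or more of a character in [0-5] (captured as 'tail'); then the literal '9f' repeated 2 times, then the literal '49n' (captured).
Matches: at [0:12] → 'qz1309f9f49n'; at [26:37] → 'cqx59f9f49n'; at [41:55] → 'fvep1319f9f49n'.
Each match is replaced by 'X'.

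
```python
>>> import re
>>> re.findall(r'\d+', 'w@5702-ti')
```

Pattern: one or more of a digit.
With no groups in the pattern, `findall` gives back each whole match — 1 here.

['5702']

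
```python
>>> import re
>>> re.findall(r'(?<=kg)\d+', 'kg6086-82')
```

The `(?=…)`/`(?<=…)` assertion just peeks at neighbouring text; it doesn't advance the match position.
Walking the string: at [2:6] → '6086'.
No capturing groups, so `findall` returns the 1 full match string.

['6086']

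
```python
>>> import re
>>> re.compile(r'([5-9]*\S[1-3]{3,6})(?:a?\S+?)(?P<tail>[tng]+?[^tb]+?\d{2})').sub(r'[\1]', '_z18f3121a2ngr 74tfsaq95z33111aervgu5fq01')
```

'_z1[8f3121]tfsaq[95z33111]'

The pattern matches zero or more of a character in [5-9], then a non-whitespace character, then 3 to 6 of a character in [1-3] (captured); then optionally a literal 'a', then one or more of a non-whitespace character (lazy) (non-capturing group); then one or more of one of [tng] (lazy), then one or more of any character except [tb] (lazy), then exactly 2 of a digit (captured as 'tail').
Matches: at [3:17] → '8f3121a2ngr 74'; at [22:41] → '95z33111aervgu5fq01'.
Each match is replaced using the text its own group 1 captured.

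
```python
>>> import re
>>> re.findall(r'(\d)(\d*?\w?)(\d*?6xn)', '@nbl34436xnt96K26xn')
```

A `+?`/`*?`/`{m,n}?` starts at its minimum and grows only as far as needed for what follows to match.
Multiple groups make `findall` return tuples — one 3-tuple for each match.

[('3', '4', '436xn'), ('9', '6K', '26xn')]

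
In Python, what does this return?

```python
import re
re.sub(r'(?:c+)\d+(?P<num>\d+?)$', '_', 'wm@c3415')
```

Pattern: one or more of a literal 'c' (non-capturing group); then one or more of a digit; then one or more of a digit (lazy) (captured as 'num'); then anchored at the end.
Matches: at [3:8] → 'c3415'.
`sub` substitutes '_' at each match site.

'wm@_'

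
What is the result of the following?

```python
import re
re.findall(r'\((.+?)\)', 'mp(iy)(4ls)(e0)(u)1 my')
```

['iy', '4ls', 'e0', 'u']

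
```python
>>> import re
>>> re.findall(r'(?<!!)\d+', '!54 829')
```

A negative assertion filters positions out without eating any characters.
With no groups in the pattern, `findall` gives back each whole match — 2 here.

['4', '829']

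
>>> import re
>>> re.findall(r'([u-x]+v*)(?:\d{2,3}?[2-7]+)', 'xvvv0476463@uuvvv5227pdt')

['xvvv', 'uuvvv']

This matches one or more of a character in [u-x], then zero or more of the literal 'v' (captured); then 2 to 3 of a digit (lazy), then one or more of a character in [2-7] (non-capturing group).
Scanning left to right: at [0:11] match 'xvvv0476463', group 1 = 'xvvv'; at [12:21] match 'uuvvv5227', group 1 = 'uuvvv'.
One capturing group, so `findall` returns just the captured substring from each match — 2 in all.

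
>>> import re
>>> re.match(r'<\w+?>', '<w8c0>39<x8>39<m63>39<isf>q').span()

(0, 6)

`re.match` won't scan ahead — the pattern has to work from the very first character.
The match spans [0:6] → '<w8c0>'.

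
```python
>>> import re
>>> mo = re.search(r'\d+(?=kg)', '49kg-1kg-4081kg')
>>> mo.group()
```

The `(?=…)`/`(?<=…)` assertion just peeks at neighbouring text; it doesn't advance the match position.
The match spans [0:2] → '49'.

'49'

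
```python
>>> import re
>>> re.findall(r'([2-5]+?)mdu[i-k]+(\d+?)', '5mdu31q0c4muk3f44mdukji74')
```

The pattern matches one or more of a character in [2-5] (lazy) (captured); then a literal 'm', then the literal 'du', then one or more of a character in [i-k]; then one or more of a digit (lazy) (captured).
Lazy quantifiers expand one character at a time until the remainder of the pattern can match.
Scanning left to right: at [15:24] match '44mdukji7', groups = ('44', '7').
Multiple groups make `findall` return tuples — one 2-tuple for the one match.

[('44', '7')]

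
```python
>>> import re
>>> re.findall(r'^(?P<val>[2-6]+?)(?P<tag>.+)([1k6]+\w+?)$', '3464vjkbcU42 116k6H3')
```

[('3', '464vjkbcU42 116k', '6H3')]

With 3 capturing groups, `findall` returns a 3-tuple per match.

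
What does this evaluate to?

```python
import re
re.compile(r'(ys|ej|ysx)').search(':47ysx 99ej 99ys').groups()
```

The match spans [3:5] → 'ys'.
Captured: group 1 = 'ys'.

('ys',)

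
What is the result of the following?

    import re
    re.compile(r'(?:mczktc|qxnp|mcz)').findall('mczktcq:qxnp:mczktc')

['mczktc', 'qxnp', 'mczktc']

Alternation tries branches left to right and keeps the first one that lets the overall match succeed at that position.
`findall` yields the raw match text (3 of them) because the pattern has no groups.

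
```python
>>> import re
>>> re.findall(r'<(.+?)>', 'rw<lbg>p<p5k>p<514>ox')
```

Because the quantifier is non-greedy, it stops expanding at the earliest point where the rest of the pattern can succeed.
Walking the string: at [2:7] match '<lbg>', group 1 = 'lbg'; at [8:13] match '<p5k>', group 1 = 'p5k'; at [14:19] match '<514>', group 1 = '514'.
`findall` collects group 1 from each match (3 total).

['lbg', 'p5k', '514']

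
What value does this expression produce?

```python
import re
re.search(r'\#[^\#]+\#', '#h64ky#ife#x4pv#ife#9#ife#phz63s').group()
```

'#h64ky#'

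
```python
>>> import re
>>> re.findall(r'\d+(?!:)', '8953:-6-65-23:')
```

['895', '6', '65', '2']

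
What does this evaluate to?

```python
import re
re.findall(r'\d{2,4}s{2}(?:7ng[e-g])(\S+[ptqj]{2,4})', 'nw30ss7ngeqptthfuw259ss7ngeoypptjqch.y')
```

['qptthfuw259ss7ngeoypptjq']

The pattern matches 2 to 4 of a digit, then exactly 2 of the literal 's'; then the literal '7ng', then a character in [e-g] (non-capturing group); then one or more of a non-whitespace character, then 2 to 4 of one of [ptqj] (captured).
Walking the string: at [2:34] match '30ss7ngeqptthfuw259ss7ngeoypptjq', group 1 = 'qptthfuw259ss7ngeoypptjq'.
Because there's exactly one group, `findall` drops the full match and keeps group 1 from the one hit.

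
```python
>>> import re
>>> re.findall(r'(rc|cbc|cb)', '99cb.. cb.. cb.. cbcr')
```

`|` is ordered: at each position the engine commits to the first alternative that works.
With a single group, `findall` returns only what that group captured — 4 items.

['cb', 'cb', 'cb', 'cbc']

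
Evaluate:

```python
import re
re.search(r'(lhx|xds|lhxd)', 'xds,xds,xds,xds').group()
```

'xds'

The match spans [0:3] → 'xds'.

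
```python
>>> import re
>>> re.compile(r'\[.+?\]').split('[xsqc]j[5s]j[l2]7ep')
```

A `+?`/`*?`/`{m,n}?` starts at its minimum and grows only as far as needed for what follows to match.
The string is cut at each match, leaving 4 pieces.

['', 'j', 'j', '7ep']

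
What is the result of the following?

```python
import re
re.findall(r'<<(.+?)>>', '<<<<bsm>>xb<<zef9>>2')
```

Lazy quantifiers expand one character at a time until the remainder of the pattern can match.
Scanning left to right: at [0:9] match '<<<<bsm>>', group 1 = '<<bsm'; at [11:19] match '<<zef9>>', group 1 = 'zef9'.
`findall` collects group 1 from each match (2 total).

['<<bsm', 'zef9']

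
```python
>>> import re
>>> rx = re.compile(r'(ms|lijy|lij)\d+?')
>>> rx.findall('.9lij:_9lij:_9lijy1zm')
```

Matches: at [14:19] match 'lijy1', group 1 = 'lijy'.
Because there's exactly one group, `findall` drops the full match and keeps group 1 from the one hit.

['lijy']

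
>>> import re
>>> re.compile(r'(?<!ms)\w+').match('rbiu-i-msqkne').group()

The negative lookaround is zero-width — it rules out positions where the adjacent text would match, without consuming anything.
`re.match` only tries the pattern at the start of the string.
The match spans [0:4] → 'rbiu'.

'rbiu'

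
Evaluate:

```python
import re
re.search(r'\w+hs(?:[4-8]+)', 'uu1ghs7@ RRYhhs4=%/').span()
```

(0, 7)

The pattern matches one or more of a word character, then the literal 'hs'; then one or more of a character in [4-8] (non-capturing group).
`re.search` scans for the first position where the pattern succeeds.
The match spans [0:7] → 'uu1ghs7'.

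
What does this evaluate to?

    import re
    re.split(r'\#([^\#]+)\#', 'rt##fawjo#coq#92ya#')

['rt#', 'fawjo', 'coq', '92ya', '']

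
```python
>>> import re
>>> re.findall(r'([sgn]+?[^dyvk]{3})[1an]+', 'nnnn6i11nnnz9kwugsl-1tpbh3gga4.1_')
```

['nnnn6i', 'gsl-', 'gga4.']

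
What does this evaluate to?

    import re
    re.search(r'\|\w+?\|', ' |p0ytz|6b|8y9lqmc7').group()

`re.search` scans for the first position where the pattern succeeds.
The match spans [1:8] → '|p0ytz|'.

'|p0ytz|'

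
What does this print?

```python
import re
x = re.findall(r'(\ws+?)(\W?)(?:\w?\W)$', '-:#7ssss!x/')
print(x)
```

[('7ssss', '!')]

Pattern: a word character, then one or more of a literal 's' (lazy) (captured); then optionally a non-word character (captured); then optionally a word character, then a non-word character (non-capturing group); then anchored at the end.
Walking the string: at [3:11] match '7ssss!x/', groups = ('7ssss', '!').
`findall` packs the 2 group values into a tuple for every match.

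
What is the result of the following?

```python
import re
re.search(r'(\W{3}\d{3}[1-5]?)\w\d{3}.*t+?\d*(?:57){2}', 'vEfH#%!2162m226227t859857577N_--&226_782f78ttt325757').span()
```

Pattern: exactly 3 of a non-word character, then exactly 3 of a digit, then optionally a character in [1-5] (captured); then a word character, then exactly 3 of a digit, then zero or more of any character; then one or more of a literal 't' (lazy), then zero or more of a digit, then the literal '57' repeated 2 times.
Unlike `match`, `search` isn't anchored — it looks for the pattern anywhere in the string.
The match spans [4:52] → '#%!2162m226227t859857577N_--&226_782f78ttt325757'.
Captured: group 1 = '#%!2162'.

(4, 52)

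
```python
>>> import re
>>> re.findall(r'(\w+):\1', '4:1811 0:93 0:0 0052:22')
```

After group 1 captures some text, `\1` only succeeds where that same text appears again.
Matches: at [12:15] match '0:0', group 1 = '0'; at [19:22] match '2:2', group 1 = '2'.
One capturing group, so `findall` returns just the captured substring from each match — 2 in all.

['0', '2']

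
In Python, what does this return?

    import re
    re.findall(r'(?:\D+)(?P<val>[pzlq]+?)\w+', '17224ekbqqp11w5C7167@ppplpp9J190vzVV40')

['p', 'p']

The pattern matches one or more of a non-digit (non-capturing group); then one or more of one of [pzlq] (lazy) (captured as 'val'); then one or more of a word character.
Matches: at [5:20] match 'ekbqqp11w5C7167', group 1 = 'p'; at [20:38] match '@ppplpp9J190vzVV40', group 1 = 'p'.
`findall` collects group 1 from each match (2 total).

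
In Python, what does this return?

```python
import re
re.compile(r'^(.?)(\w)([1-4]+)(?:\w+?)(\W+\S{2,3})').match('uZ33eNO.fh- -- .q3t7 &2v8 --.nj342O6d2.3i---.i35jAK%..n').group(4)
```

The match spans [0:11] → 'uZ33eNO.fh-'.
Captured: group 1 = 'u', group 2 = 'Z', group 3 = '33', group 4 = '.fh-'.

'.fh-'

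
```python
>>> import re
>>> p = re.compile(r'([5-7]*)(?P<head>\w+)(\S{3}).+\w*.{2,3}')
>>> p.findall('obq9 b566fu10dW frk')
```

[('', 'o', 'bq9')]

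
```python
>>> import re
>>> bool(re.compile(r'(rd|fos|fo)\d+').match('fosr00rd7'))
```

False

With `match`, the pattern is implicitly anchored at the beginning.
Here position 0 doesn't satisfy it, so the call returns None, and `bool(None)` is False.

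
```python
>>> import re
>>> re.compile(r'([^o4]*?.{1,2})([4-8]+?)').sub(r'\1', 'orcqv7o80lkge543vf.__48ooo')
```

This matches zero or more of any character except [o4] (lazy), then 1 to 2 of any character (captured); then one or more of a character in [4-8] (lazy) (captured).
Matches: at [1:6] → 'rcqv7'; at [6:8] → 'o8'; at [8:14] → '0lkge5'; at [15:22] → '3vf.__4'.
The replacement refers to a captured group, so each match is rewritten using its own captured text.

'orcqvo0lkge43vf.__8ooo'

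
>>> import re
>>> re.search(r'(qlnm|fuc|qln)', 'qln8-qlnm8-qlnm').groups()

('qln',)

The match spans [0:3] → 'qln'.
Captured: group 1 = 'qln'.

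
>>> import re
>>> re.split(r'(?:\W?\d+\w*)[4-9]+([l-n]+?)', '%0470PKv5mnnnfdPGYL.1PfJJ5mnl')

['', 'm', 'nnnfdPGYL', 'm', 'nl']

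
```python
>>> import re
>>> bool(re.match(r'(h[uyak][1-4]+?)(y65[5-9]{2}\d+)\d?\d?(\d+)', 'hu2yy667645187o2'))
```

False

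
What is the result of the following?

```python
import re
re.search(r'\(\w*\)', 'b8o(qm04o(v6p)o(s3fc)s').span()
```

The match spans [9:14] → '(v6p)'.

(9, 14)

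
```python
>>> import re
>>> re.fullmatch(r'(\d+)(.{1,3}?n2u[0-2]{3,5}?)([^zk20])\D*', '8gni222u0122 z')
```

The pattern matches one or more of a digit (captured); then 1 to 3 of any character (lazy), then the literal 'n2u', then 3 to 5 of a character in [0-2] (lazy) (captured); then any character except [zk20] (captured); then zero or more of a non-digit.
`re.fullmatch` is like wrapping the pattern in `^…$` (in single-line mode).
Here there's no way to consume every character, so the call returns None.

None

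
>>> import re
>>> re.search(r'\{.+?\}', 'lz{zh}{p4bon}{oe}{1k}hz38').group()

With the lazy modifier that quantifier settles for the fewest repetitions that let the rest of the pattern succeed (the atoms after it are unaffected and can still be greedy).
`search` walks the string left to right and returns the first match it finds.
The match spans [2:6] → '{zh}'.

'{zh}'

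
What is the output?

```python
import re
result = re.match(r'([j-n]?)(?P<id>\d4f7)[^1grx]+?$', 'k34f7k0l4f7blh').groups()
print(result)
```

('k', '34f7')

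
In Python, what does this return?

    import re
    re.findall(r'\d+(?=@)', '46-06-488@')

['488']

The `(?=…)`/`(?<=…)` assertion just peeks at neighbouring text; it doesn't advance the match position.
With no groups in the pattern, `findall` gives back each whole match — 1 here.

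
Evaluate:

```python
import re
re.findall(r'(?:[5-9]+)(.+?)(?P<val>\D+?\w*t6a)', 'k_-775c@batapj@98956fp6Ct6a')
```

The pattern matches one or more of a character in [5-9] (non-capturing group); then one or more of any character (lazy) (captured); then one or more of a non-digit (lazy), then zero or more of a word character, then the literal 't6a' (captured as 'val').
The `?` after the quantifier makes it lazy — it takes as little as possible before letting the rest of the pattern try.
Walking the string: at [3:27] match '775c@batapj@98956fp6Ct6a', groups = ('c', '@batapj@98956fp6Ct6a').
Multiple groups make `findall` return tuples — one 2-tuple for the one match.

[('c', '@batapj@98956fp6Ct6a')]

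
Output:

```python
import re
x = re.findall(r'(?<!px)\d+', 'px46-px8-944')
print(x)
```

The negative lookahead/lookbehind blocks any match where the forbidden context is present.
With no groups in the pattern, `findall` gives back each whole match — 2 here.

['6', '944']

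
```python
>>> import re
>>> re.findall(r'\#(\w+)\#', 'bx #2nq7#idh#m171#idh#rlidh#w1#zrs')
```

One capturing group, so `findall` returns just the captured substring from each match — 3 in all.

['2nq7', 'm171', 'rlidh']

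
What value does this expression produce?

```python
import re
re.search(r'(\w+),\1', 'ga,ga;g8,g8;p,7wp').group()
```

`\1` has to match the exact text group 1 already captured.
The match spans [0:5] → 'ga,ga'.

'ga,ga'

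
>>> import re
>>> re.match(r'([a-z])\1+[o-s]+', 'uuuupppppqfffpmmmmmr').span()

(0, 10)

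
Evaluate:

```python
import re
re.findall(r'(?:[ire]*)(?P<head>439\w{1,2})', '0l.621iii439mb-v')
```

['439mb']

Pattern: zero or more of one of [ire] (non-capturing group); then the literal '439', then 1 to 2 of a word character (captured as 'head').
Matches: at [6:14] match 'iii439mb', group 1 = '439mb'.
With a single group, `findall` returns only what that group captured — 1 item.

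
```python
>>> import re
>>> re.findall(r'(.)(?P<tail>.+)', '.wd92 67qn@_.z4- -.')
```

[('.', 'wd92 67qn@_.z4- -.')]

The pattern matches any character (captured); then one or more of any character (captured as 'tail').
Scanning left to right: at [0:19] match '.wd92 67qn@_.z4- -.', groups = ('.', 'wd92 67qn@_.z4- -.').
`findall` packs the 2 group values into a tuple for every match.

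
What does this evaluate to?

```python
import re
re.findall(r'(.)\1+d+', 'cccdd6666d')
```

['c', '6']

After group 1 captures some text, `\1` only succeeds where that same text appears again.
Scanning left to right: at [0:5] match 'cccdd', group 1 = 'c'; at [5:10] match '6666d', group 1 = '6'.
`findall` collects group 1 from each match (2 total).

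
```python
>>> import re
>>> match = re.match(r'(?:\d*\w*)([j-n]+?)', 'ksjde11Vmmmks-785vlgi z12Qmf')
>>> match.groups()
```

('k',)

The match spans [0:12] → 'ksjde11Vmmmk'.
Captured: group 1 = 'k'.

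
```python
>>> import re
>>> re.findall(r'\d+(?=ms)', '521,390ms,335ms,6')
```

['390', '335']

The positive lookaround only admits positions where the adjacent text matches; those characters stay outside the span.
`findall` yields the raw match text (2 of them) because the pattern has no groups.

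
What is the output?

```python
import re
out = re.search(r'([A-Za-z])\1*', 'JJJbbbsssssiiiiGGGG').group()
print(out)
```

The backreference `\1` re-matches whatever the first group consumed, character for character.
The match spans [0:3] → 'JJJ'.

JJJ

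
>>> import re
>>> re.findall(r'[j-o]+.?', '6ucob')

['ob']

The pattern matches one or more of a character in [j-o]; then optionally any character.
Walking the string: at [3:5] → 'ob'.
`findall` yields the raw match text (1 of them) because the pattern has no groups.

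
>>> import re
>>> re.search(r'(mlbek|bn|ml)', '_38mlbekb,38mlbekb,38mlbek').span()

Alternation tries branches left to right and keeps the first one that lets the overall match succeed at that position.
`re.search` tries every starting position until one works.
The match spans [3:8] → 'mlbek'.
Captured: group 1 = 'mlbek'.

(3, 8)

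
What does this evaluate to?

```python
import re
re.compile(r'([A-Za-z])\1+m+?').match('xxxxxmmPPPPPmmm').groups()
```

('x',)

`\1` has to match the exact text group 1 already captured.
`match` is anchored at position 0; if the pattern doesn't fit there, it returns None.
The match spans [0:6] → 'xxxxxm'.
Captured: group 1 = 'x'.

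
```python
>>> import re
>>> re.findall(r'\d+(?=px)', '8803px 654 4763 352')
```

['8803']

Lookahead/lookbehind check context without consuming it, so the matched span excludes the asserted characters.
Scanning left to right: at [0:4] → '8803'.
No capturing groups, so `findall` returns the 1 full match string.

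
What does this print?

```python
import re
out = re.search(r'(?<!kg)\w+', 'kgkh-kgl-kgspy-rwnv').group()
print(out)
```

kgkh

The negative lookaround is zero-width — it rules out positions where the adjacent text would match, without consuming anything.
The match spans [0:4] → 'kgkh'.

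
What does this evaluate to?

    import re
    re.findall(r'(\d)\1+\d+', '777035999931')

After group 1 captures some text, `\1` only succeeds where that same text appears again.
Matches: at [0:12] match '777035999931', group 1 = '7'.
With a single group, `findall` returns only what that group captured — 1 item.

['7']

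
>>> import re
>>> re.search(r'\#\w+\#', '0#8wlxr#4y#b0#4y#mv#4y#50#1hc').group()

'#8wlxr#'

`re.search` scans for the first position where the pattern succeeds.
The match spans [1:8] → '#8wlxr#'.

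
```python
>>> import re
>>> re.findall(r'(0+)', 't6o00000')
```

['00000']

`findall` collects group 1 from the one match (1 total).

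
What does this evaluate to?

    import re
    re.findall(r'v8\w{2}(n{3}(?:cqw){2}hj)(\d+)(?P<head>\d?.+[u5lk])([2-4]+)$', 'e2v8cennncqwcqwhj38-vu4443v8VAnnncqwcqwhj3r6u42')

[('nnncqwcqwhj', '38', '-vu4443v8VAnnncqwcqwhj3r6u', '42')]

4 groups means the one result is a tuple of 4 captured strings — 1 here.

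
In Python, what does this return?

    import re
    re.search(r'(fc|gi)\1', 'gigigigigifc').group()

'gigi'

A backreference is literal: `\1` must see the identical characters the first group matched.
`re.search` scans for the first position where the pattern succeeds.
The match spans [0:4] → 'gigi'.
Captured: group 1 = 'gi'.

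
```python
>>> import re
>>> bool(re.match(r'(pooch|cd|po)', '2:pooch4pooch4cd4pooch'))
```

False

`match` is anchored at position 0; if the pattern doesn't fit there, it returns None.
Here the string doesn't start with a match, so the call returns None, and `bool(None)` is False.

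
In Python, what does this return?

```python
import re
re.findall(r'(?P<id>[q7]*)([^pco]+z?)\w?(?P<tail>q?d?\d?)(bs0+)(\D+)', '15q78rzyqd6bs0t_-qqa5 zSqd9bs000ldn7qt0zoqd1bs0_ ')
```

[('', '15q78rzyqd6bs0t_-qqa5 zSqd9bs000ldn7qt0z', 'qd1', 'bs0', '_ ')]

Multiple groups make `findall` return tuples — one 5-tuple for the one match.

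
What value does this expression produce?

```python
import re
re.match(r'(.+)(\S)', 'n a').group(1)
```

This matches one or more of any character (captured); then a non-whitespace character (captured).
`re.match` won't scan ahead — the pattern has to work from the very first character.
The match spans [0:3] → 'n a'.
Captured: group 1 = 'n ', group 2 = 'a'.

'n '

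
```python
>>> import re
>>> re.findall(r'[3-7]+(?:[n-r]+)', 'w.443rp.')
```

Since nothing is captured, `findall` lists the 1 matched substring directly.

['443rp']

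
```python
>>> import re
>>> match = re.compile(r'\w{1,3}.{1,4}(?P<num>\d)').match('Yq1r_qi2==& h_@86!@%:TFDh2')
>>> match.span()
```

The pattern matches 1 to 3 of a word character, then 1 to 4 of any character; then a digit (captured as 'num').
With `match`, the pattern is implicitly anchored at the beginning.
The match spans [0:8] → 'Yq1r_qi2'.
Captured: group 1 = '2'.

(0, 8)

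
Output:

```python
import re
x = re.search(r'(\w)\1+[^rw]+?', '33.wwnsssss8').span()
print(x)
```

(0, 3)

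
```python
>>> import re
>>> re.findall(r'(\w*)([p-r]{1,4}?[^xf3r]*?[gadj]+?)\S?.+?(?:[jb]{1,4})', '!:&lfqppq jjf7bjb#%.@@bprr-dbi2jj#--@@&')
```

Pattern: zero or more of a word character (captured); then 1 to 4 of a character in [p-r] (lazy), then zero or more of any character except [xf3r] (lazy), then one or more of one of [gadj] (lazy) (captured); then optionally a non-whitespace character, then one or more of any character (lazy); then 1 to 4 of one of [jb] (non-capturing group).
A non-greedy quantifier consumes as few characters as it can — just enough that the remainder of the pattern still matches from where it stops; whatever follows it matches normally.
Walking the string: at [3:17] match 'lfqppq jjf7bjb', groups = ('lfqpp', 'q j'); at [22:33] match 'bprr-dbi2jj', groups = ('bpr', 'r-d').
Multiple groups make `findall` return tuples — one 2-tuple for each match.

[('lfqpp', 'q j'), ('bpr', 'r-d')]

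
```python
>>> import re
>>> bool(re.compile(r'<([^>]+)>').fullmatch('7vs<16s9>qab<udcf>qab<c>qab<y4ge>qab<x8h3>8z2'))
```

False

`fullmatch` succeeds only if the pattern covers the string from start to end.
Here the string isn't matched end-to-end, so the call returns None, and `bool(None)` is False.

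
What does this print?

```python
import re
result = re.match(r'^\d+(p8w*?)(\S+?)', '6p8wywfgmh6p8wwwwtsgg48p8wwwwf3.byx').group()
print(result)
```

6p8w

This matches anchored at the start of the string; then one or more of a digit; then the literal 'p8', then zero or more of the literal 'w' (lazy) (captured); then one or more of a non-whitespace character (lazy) (captured).
With the lazy modifier that quantifier settles for the fewest repetitions that let the rest of the pattern succeed (the atoms after it are unaffected and can still be greedy).
`re.match` won't scan ahead — the pattern has to work from the very first character.
The match spans [0:4] → '6p8w'.
Captured: group 1 = 'p8', group 2 = 'w'.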